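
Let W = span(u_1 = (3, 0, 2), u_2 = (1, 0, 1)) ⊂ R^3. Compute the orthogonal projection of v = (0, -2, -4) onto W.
proj_W(v) = (0, 0, -4)

Set up U = [u_1 | ... | u_2] ∈ R^(3×2). The projector onto W = col(U) is P = U (U^T U)^(-1) U^T.
Compute U^T U =
  [13, 5]
  [5, 2],
and U^T v = (-8, -4).
Solve U^T U · c = U^T v for the coefficients: c = (4, -12). The projection is proj_W(v) = U c.
Check: (v - proj_W(v)) · u_1 = 0  (should be 0).
Check: (v - proj_W(v)) · u_2 = 0  (should be 0).
Result: proj_W(v) = (0, 0, -4).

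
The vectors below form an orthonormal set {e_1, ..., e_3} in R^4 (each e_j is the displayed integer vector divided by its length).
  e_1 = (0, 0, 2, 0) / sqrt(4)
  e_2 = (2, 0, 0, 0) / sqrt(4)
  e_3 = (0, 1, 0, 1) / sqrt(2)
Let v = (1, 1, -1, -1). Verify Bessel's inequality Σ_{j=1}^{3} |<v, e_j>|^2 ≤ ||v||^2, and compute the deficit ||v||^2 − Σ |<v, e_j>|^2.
Σ |<v, e_j>|^2 = 2; ||v||^2 = 4; deficit = 2

Write each e_j = u_j / sqrt(<u_j, u_j>) where u_j is the displayed integer vector. Then <v, e_j> = <v, u_j> / sqrt(<u_j, u_j>), so |<v, e_j>|^2 = <v, u_j>^2 / <u_j, u_j>.
Coefficients: <v, e_1> = -2/sqrt(4), <v, e_2> = 2/sqrt(4), <v, e_3> = 0/sqrt(2).
Square and sum: Σ |<v, e_j>|^2 = 2.
Compute ||v||^2 = v·v = 4.
Deficit = 4 − 2 = 2 ≥ 0, confirming Bessel's inequality. (The deficit equals ||v − Σ <v,e_j> e_j||^2, the squared distance from v to span{e_j}.)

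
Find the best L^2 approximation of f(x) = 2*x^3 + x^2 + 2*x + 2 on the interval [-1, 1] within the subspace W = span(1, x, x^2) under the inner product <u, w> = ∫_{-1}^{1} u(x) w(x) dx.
g(x) = x^2 + 16*x/5 + 2

The best approximation g ∈ W is the orthogonal projection of f onto W. Writing g = a_0 + a_1 x + a_2 x^2, the coefficients solve the normal equations G · a = b where
  G_{ij} = <φ_i, φ_j> and b_i = <f, φ_i>, with φ_0 = 1, φ_1 = x, φ_2 = x^2.
G =
  [2, 0, 2/3]
  [0, 2/3, 0]
  [2/3, 0, 2/5],
b = (14/3, 32/15, 26/15).
Solving gives a_0 = 2, a_1 = 16/5, a_2 = 1, so
  g(x) = x^2 + 16*x/5 + 2.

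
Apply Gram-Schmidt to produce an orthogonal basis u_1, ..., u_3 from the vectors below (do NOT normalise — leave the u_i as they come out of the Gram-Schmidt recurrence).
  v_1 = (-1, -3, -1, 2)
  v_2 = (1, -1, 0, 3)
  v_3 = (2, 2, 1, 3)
Orthogonal basis:
  u_1 = (-1, -3, -1, 2)
  u_2 = (23/15, 3/5, 8/15, 29/15)
  u_3 = (-62/101, 46/101, -4/101, 36/101)

Apply the Gram-Schmidt recurrence
  u_1 = v_1
  u_i = v_i − Σ_{j<i} ((v_i · u_j) / (u_j · u_j)) · u_j.

Step by step this gives:
  u_1 = (-1, -3, -1, 2)
  u_2 = (23/15, 3/5, 8/15, 29/15)
  u_3 = (-62/101, 46/101, -4/101, 36/101)

Orthogonality check:
  u_2 · u_1 = 0 (should be 0)
  u_3 · u_1 = 0 (should be 0)
  u_3 · u_2 = 0 (should be 0)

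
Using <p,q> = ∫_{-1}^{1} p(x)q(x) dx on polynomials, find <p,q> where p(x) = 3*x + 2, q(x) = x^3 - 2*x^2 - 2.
<p,q> = -142/15

Expand the product: p(x)·q(x) = 3*x^4 - 4*x^3 - 4*x^2 - 6*x - 4.
∫_{-1}^{1} of each monomial x^k gives [2/(k+1) if k even, 0 if k odd]. Integrating term-by-term (or equivalently evaluating the antiderivative F(x) = 3*x^5/5 - x^4 - 4*x^3/3 - 3*x^2 - 4*x at the endpoints):
  F(1) − F(−1) = -131/15 − (11/15) = -142/15.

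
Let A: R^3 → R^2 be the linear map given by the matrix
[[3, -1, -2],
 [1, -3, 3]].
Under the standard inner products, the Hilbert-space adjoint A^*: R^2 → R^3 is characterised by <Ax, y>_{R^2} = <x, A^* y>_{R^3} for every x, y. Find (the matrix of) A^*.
A^* = A^T =
[[3, 1],
 [-1, -3],
 [-2, 3]]

For real matrices with standard dot products, the defining identity <Ax, y> = <x, A^* y> gives (Ax)^T y = x^T (A^*) y, i.e. x^T A^T y = x^T (A^*) y. Since this holds for all x, y, we must have A^* = A^T. Therefore
A^* =
[[3, 1],
 [-1, -3],
 [-2, 3]].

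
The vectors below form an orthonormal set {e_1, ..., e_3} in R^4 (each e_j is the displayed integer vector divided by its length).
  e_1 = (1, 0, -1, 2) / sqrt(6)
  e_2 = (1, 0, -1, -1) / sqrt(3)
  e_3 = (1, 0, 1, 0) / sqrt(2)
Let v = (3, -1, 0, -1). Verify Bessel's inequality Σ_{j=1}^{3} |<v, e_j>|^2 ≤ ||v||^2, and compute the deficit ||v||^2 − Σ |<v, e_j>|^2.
Σ |<v, e_j>|^2 = 10; ||v||^2 = 11; deficit = 1

Write each e_j = u_j / sqrt(<u_j, u_j>) where u_j is the displayed integer vector. Then <v, e_j> = <v, u_j> / sqrt(<u_j, u_j>), so |<v, e_j>|^2 = <v, u_j>^2 / <u_j, u_j>.
Coefficients: <v, e_1> = 1/sqrt(6), <v, e_2> = 4/sqrt(3), <v, e_3> = 3/sqrt(2).
Square and sum: Σ |<v, e_j>|^2 = 10.
Compute ||v||^2 = v·v = 11.
Deficit = 11 − 10 = 1 ≥ 0, confirming Bessel's inequality. (The deficit equals ||v − Σ <v,e_j> e_j||^2, the squared distance from v to span{e_j}.)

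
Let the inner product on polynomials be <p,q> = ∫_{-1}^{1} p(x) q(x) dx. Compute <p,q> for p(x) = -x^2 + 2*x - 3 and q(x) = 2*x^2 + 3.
<p,q> = -124/5

Expand the product: p(x)·q(x) = -2*x^4 + 4*x^3 - 9*x^2 + 6*x - 9.
∫_{-1}^{1} of each monomial x^k gives [2/(k+1) if k even, 0 if k odd]. Integrating term-by-term (or equivalently evaluating the antiderivative F(x) = -2*x^5/5 + x^4 - 3*x^3 + 3*x^2 - 9*x at the endpoints):
  F(1) − F(−1) = -42/5 − (82/5) = -124/5.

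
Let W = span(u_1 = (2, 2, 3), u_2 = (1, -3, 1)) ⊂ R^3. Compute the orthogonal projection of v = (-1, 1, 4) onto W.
proj_W(v) = (46/31, 38/31, 68/31)

Set up U = [u_1 | ... | u_2] ∈ R^(3×2). The projector onto W = col(U) is P = U (U^T U)^(-1) U^T.
Compute U^T U =
  [17, -1]
  [-1, 11],
and U^T v = (12, 0).
Solve U^T U · c = U^T v for the coefficients: c = (22/31, 2/31). The projection is proj_W(v) = U c.
Check: (v - proj_W(v)) · u_1 = 0  (should be 0).
Check: (v - proj_W(v)) · u_2 = 0  (should be 0).
Result: proj_W(v) = (46/31, 38/31, 68/31).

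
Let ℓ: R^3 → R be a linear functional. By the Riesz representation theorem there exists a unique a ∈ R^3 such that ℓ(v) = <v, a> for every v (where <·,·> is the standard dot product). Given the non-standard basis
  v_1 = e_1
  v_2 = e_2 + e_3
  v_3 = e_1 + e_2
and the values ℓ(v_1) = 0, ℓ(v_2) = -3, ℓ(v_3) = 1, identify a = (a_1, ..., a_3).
a = (0, 1, -4)

Write a = (a_1, ..., a_3) in the standard basis. For each basis vector v_i, ℓ(v_i) = <v_i, a> is a linear equation in the a_j's. Collect the n equations into a matrix system V a = ℓ, where row i of V is v_i (expressed in the standard basis). Since V is invertible (lower-triangular with 1s on the diagonal, up to permutation), solve by back-substitution:
  V =
[[1, 0, 0],
 [0, 1, 1],
 [1, 1, 0]]
  V a = (0, -3, 1)
Solving gives a = (0, 1, -4).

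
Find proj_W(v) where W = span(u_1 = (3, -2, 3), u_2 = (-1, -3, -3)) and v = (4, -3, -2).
proj_W(v) = (284/191, -765/191, -30/191)

Set up U = [u_1 | ... | u_2] ∈ R^(3×2). The projector onto W = col(U) is P = U (U^T U)^(-1) U^T.
Compute U^T U =
  [22, -6]
  [-6, 19],
and U^T v = (12, 11).
Solve U^T U · c = U^T v for the coefficients: c = (147/191, 157/191). The projection is proj_W(v) = U c.
Check: (v - proj_W(v)) · u_1 = 0  (should be 0).
Check: (v - proj_W(v)) · u_2 = 0  (should be 0).
Result: proj_W(v) = (284/191, -765/191, -30/191).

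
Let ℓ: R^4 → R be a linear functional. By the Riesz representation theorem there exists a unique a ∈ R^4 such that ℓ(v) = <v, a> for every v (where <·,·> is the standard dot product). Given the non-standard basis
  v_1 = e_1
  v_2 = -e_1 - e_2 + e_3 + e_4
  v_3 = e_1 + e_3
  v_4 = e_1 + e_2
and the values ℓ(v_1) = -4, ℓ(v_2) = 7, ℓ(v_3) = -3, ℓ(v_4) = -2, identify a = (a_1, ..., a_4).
a = (-4, 2, 1, 4)

Write a = (a_1, ..., a_4) in the standard basis. For each basis vector v_i, ℓ(v_i) = <v_i, a> is a linear equation in the a_j's. Collect the n equations into a matrix system V a = ℓ, where row i of V is v_i (expressed in the standard basis). Since V is invertible (lower-triangular with 1s on the diagonal, up to permutation), solve by back-substitution:
  V =
[[1, 0, 0, 0],
 [-1, -1, 1, 1],
 [1, 0, 1, 0],
 [1, 1, 0, 0]]
  V a = (-4, 7, -3, -2)
Solving gives a = (-4, 2, 1, 4).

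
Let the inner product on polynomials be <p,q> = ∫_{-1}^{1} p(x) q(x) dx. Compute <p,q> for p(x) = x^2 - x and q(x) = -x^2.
<p,q> = -2/5

Expand the product: p(x)·q(x) = -x^4 + x^3.
∫_{-1}^{1} of each monomial x^k gives [2/(k+1) if k even, 0 if k odd]. Integrating term-by-term (or equivalently evaluating the antiderivative F(x) = -x^5/5 + x^4/4 at the endpoints):
  F(1) − F(−1) = 1/20 − (9/20) = -2/5.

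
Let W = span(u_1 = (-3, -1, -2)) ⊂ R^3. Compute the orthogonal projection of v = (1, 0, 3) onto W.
proj_W(v) = (27/14, 9/14, 9/7)

Set up U = [u_1 | ... | u_1] ∈ R^(3×1). The projector onto W = col(U) is P = U (U^T U)^(-1) U^T.
Compute U^T U =
  [14],
and U^T v = (-9).
Solve U^T U · c = U^T v for the coefficients: c = (-9/14). The projection is proj_W(v) = U c.
Check: (v - proj_W(v)) · u_1 = 0  (should be 0).
Result: proj_W(v) = (27/14, 9/14, 9/7).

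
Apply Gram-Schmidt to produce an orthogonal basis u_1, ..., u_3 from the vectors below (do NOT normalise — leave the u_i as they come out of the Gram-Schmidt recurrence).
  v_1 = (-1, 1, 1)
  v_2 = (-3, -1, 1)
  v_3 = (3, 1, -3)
Orthogonal basis:
  u_1 = (-1, 1, 1)
  u_2 = (-2, -2, 0)
  u_3 = (-2/3, 2/3, -4/3)

Apply the Gram-Schmidt recurrence
  u_1 = v_1
  u_i = v_i − Σ_{j<i} ((v_i · u_j) / (u_j · u_j)) · u_j.

Step by step this gives:
  u_1 = (-1, 1, 1)
  u_2 = (-2, -2, 0)
  u_3 = (-2/3, 2/3, -4/3)

Orthogonality check:
  u_2 · u_1 = 0 (should be 0)
  u_3 · u_1 = 0 (should be 0)
  u_3 · u_2 = 0 (should be 0)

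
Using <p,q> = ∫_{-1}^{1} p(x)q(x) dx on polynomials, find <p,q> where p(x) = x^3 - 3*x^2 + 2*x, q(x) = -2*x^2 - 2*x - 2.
<p,q> = 44/15

Expand the product: p(x)·q(x) = -2*x^5 + 4*x^4 + 2*x^2 - 4*x.
∫_{-1}^{1} of each monomial x^k gives [2/(k+1) if k even, 0 if k odd]. Integrating term-by-term (or equivalently evaluating the antiderivative F(x) = -x^6/3 + 4*x^5/5 + 2*x^3/3 - 2*x^2 at the endpoints):
  F(1) − F(−1) = -13/15 − (-19/5) = 44/15.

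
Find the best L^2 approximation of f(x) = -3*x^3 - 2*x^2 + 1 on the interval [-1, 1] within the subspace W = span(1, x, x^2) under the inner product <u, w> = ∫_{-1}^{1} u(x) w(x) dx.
g(x) = -2*x^2 - 9*x/5 + 1

The best approximation g ∈ W is the orthogonal projection of f onto W. Writing g = a_0 + a_1 x + a_2 x^2, the coefficients solve the normal equations G · a = b where
  G_{ij} = <φ_i, φ_j> and b_i = <f, φ_i>, with φ_0 = 1, φ_1 = x, φ_2 = x^2.
G =
  [2, 0, 2/3]
  [0, 2/3, 0]
  [2/3, 0, 2/5],
b = (2/3, -6/5, -2/15).
Solving gives a_0 = 1, a_1 = -9/5, a_2 = -2, so
  g(x) = -2*x^2 - 9*x/5 + 1.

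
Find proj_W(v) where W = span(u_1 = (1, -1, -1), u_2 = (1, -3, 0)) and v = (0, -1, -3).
proj_W(v) = (3/2, -1/2, -2)

Set up U = [u_1 | ... | u_2] ∈ R^(3×2). The projector onto W = col(U) is P = U (U^T U)^(-1) U^T.
Compute U^T U =
  [3, 4]
  [4, 10],
and U^T v = (4, 3).
Solve U^T U · c = U^T v for the coefficients: c = (2, -1/2). The projection is proj_W(v) = U c.
Check: (v - proj_W(v)) · u_1 = 0  (should be 0).
Check: (v - proj_W(v)) · u_2 = 0  (should be 0).
Result: proj_W(v) = (3/2, -1/2, -2).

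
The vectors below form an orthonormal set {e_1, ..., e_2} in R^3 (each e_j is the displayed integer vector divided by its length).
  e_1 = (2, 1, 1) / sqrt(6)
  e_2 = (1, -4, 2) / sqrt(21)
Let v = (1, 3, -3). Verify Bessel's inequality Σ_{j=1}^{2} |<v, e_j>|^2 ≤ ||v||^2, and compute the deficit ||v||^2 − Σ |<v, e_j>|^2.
Σ |<v, e_j>|^2 = 101/7; ||v||^2 = 19; deficit = 32/7

Write each e_j = u_j / sqrt(<u_j, u_j>) where u_j is the displayed integer vector. Then <v, e_j> = <v, u_j> / sqrt(<u_j, u_j>), so |<v, e_j>|^2 = <v, u_j>^2 / <u_j, u_j>.
Coefficients: <v, e_1> = 2/sqrt(6), <v, e_2> = -17/sqrt(21).
Square and sum: Σ |<v, e_j>|^2 = 101/7.
Compute ||v||^2 = v·v = 19.
Deficit = 19 − 101/7 = 32/7 ≥ 0, confirming Bessel's inequality. (The deficit equals ||v − Σ <v,e_j> e_j||^2, the squared distance from v to span{e_j}.)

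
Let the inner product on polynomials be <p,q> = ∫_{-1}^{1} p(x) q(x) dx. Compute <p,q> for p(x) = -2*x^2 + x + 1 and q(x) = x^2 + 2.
<p,q> = 6/5

Expand the product: p(x)·q(x) = -2*x^4 + x^3 - 3*x^2 + 2*x + 2.
∫_{-1}^{1} of each monomial x^k gives [2/(k+1) if k even, 0 if k odd]. Integrating term-by-term (or equivalently evaluating the antiderivative F(x) = -2*x^5/5 + x^4/4 - x^3 + x^2 + 2*x at the endpoints):
  F(1) − F(−1) = 37/20 − (13/20) = 6/5.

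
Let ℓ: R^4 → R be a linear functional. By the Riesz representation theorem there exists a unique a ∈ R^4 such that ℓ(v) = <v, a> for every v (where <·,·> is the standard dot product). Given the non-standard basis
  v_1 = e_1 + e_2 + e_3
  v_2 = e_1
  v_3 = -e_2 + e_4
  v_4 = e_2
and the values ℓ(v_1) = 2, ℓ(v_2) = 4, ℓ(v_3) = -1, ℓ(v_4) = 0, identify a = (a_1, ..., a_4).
a = (4, 0, -2, -1)

Write a = (a_1, ..., a_4) in the standard basis. For each basis vector v_i, ℓ(v_i) = <v_i, a> is a linear equation in the a_j's. Collect the n equations into a matrix system V a = ℓ, where row i of V is v_i (expressed in the standard basis). Since V is invertible (lower-triangular with 1s on the diagonal, up to permutation), solve by back-substitution:
  V =
[[1, 1, 1, 0],
 [1, 0, 0, 0],
 [0, -1, 0, 1],
 [0, 1, 0, 0]]
  V a = (2, 4, -1, 0)
Solving gives a = (4, 0, -2, -1).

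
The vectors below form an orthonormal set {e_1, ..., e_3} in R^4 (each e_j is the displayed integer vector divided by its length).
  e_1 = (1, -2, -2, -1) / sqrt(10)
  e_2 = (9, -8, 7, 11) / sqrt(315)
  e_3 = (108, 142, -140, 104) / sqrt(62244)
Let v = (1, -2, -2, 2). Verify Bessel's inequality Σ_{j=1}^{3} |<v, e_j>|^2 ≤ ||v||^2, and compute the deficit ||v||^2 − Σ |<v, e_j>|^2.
Σ |<v, e_j>|^2 = 377/38; ||v||^2 = 13; deficit = 117/38

Write each e_j = u_j / sqrt(<u_j, u_j>) where u_j is the displayed integer vector. Then <v, e_j> = <v, u_j> / sqrt(<u_j, u_j>), so |<v, e_j>|^2 = <v, u_j>^2 / <u_j, u_j>.
Coefficients: <v, e_1> = 7/sqrt(10), <v, e_2> = 33/sqrt(315), <v, e_3> = 312/sqrt(62244).
Square and sum: Σ |<v, e_j>|^2 = 377/38.
Compute ||v||^2 = v·v = 13.
Deficit = 13 − 377/38 = 117/38 ≥ 0, confirming Bessel's inequality. (The deficit equals ||v − Σ <v,e_j> e_j||^2, the squared distance from v to span{e_j}.)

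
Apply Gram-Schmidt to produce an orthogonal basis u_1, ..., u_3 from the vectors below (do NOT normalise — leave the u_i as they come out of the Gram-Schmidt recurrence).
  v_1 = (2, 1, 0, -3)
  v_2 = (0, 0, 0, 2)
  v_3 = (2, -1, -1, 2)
Orthogonal basis:
  u_1 = (2, 1, 0, -3)
  u_2 = (6/7, 3/7, 0, 5/7)
  u_3 = (4/5, -8/5, -1, 0)

Apply the Gram-Schmidt recurrence
  u_1 = v_1
  u_i = v_i − Σ_{j<i} ((v_i · u_j) / (u_j · u_j)) · u_j.

Step by step this gives:
  u_1 = (2, 1, 0, -3)
  u_2 = (6/7, 3/7, 0, 5/7)
  u_3 = (4/5, -8/5, -1, 0)

Orthogonality check:
  u_2 · u_1 = 0 (should be 0)
  u_3 · u_1 = 0 (should be 0)
  u_3 · u_2 = 0 (should be 0)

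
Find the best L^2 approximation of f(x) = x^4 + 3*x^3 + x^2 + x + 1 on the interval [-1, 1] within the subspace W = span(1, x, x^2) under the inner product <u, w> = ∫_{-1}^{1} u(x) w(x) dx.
g(x) = 13*x^2/7 + 14*x/5 + 32/35

The best approximation g ∈ W is the orthogonal projection of f onto W. Writing g = a_0 + a_1 x + a_2 x^2, the coefficients solve the normal equations G · a = b where
  G_{ij} = <φ_i, φ_j> and b_i = <f, φ_i>, with φ_0 = 1, φ_1 = x, φ_2 = x^2.
G =
  [2, 0, 2/3]
  [0, 2/3, 0]
  [2/3, 0, 2/5],
b = (46/15, 28/15, 142/105).
Solving gives a_0 = 32/35, a_1 = 14/5, a_2 = 13/7, so
  g(x) = 13*x^2/7 + 14*x/5 + 32/35.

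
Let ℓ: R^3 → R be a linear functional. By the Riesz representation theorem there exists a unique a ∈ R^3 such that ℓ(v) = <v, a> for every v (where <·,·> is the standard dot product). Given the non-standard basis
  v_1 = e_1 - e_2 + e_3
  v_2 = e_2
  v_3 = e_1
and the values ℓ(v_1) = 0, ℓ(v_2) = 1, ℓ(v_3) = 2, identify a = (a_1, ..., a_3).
a = (2, 1, -1)

Write a = (a_1, ..., a_3) in the standard basis. For each basis vector v_i, ℓ(v_i) = <v_i, a> is a linear equation in the a_j's. Collect the n equations into a matrix system V a = ℓ, where row i of V is v_i (expressed in the standard basis). Since V is invertible (lower-triangular with 1s on the diagonal, up to permutation), solve by back-substitution:
  V =
[[1, -1, 1],
 [0, 1, 0],
 [1, 0, 0]]
  V a = (0, 1, 2)
Solving gives a = (2, 1, -1).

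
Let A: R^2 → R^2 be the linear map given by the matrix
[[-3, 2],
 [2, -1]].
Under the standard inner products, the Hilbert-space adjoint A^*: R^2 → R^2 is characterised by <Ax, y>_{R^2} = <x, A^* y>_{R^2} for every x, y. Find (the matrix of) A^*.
A^* = A^T =
[[-3, 2],
 [2, -1]]

For real matrices with standard dot products, the defining identity <Ax, y> = <x, A^* y> gives (Ax)^T y = x^T (A^*) y, i.e. x^T A^T y = x^T (A^*) y. Since this holds for all x, y, we must have A^* = A^T. Therefore
A^* =
[[-3, 2],
 [2, -1]].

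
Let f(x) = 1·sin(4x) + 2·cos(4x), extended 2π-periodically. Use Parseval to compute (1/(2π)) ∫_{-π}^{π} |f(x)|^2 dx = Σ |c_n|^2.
Σ |c_n|^2 = 5/2

Expand |f|^2 and use orthogonality of {sin(nx), cos(mx)} on [-π, π]:
  ∫_{-π}^{π} sin(nx)^2 dx = π, ∫ cos(mx)^2 dx = π, and cross terms integrate to 0.
So ∫_{-π}^{π} f(x)^2 dx = 1^2 · π + 2^2 · π = (1 + 4)π.
Divide by 2π: (1 + 4)/2 = 5/2.
By Parseval, this equals Σ |c_n|^2.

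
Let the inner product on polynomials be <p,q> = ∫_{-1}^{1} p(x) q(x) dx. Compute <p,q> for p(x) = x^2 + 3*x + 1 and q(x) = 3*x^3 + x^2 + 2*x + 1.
<p,q> = 34/3

Expand the product: p(x)·q(x) = 3*x^5 + 10*x^4 + 8*x^3 + 8*x^2 + 5*x + 1.
∫_{-1}^{1} of each monomial x^k gives [2/(k+1) if k even, 0 if k odd]. Integrating term-by-term (or equivalently evaluating the antiderivative F(x) = x^6/2 + 2*x^5 + 2*x^4 + 8*x^3/3 + 5*x^2/2 + x at the endpoints):
  F(1) − F(−1) = 32/3 − (-2/3) = 34/3.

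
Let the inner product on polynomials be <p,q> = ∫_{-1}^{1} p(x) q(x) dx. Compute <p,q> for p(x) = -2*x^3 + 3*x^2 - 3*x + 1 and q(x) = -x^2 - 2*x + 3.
<p,q> = 236/15

Expand the product: p(x)·q(x) = 2*x^5 + x^4 - 9*x^3 + 14*x^2 - 11*x + 3.
∫_{-1}^{1} of each monomial x^k gives [2/(k+1) if k even, 0 if k odd]. Integrating term-by-term (or equivalently evaluating the antiderivative F(x) = x^6/3 + x^5/5 - 9*x^4/4 + 14*x^3/3 - 11*x^2/2 + 3*x at the endpoints):
  F(1) − F(−1) = 9/20 − (-917/60) = 236/15.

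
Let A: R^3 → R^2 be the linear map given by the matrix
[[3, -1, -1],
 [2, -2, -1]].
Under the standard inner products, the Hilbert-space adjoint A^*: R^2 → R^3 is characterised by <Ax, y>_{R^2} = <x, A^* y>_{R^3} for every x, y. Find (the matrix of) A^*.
A^* = A^T =
[[3, 2],
 [-1, -2],
 [-1, -1]]

For real matrices with standard dot products, the defining identity <Ax, y> = <x, A^* y> gives (Ax)^T y = x^T (A^*) y, i.e. x^T A^T y = x^T (A^*) y. Since this holds for all x, y, we must have A^* = A^T. Therefore
A^* =
[[3, 2],
 [-1, -2],
 [-1, -1]].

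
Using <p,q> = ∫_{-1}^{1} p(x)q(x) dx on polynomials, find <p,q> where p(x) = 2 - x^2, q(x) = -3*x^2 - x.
<p,q> = -14/5

Expand the product: p(x)·q(x) = 3*x^4 + x^3 - 6*x^2 - 2*x.
∫_{-1}^{1} of each monomial x^k gives [2/(k+1) if k even, 0 if k odd]. Integrating term-by-term (or equivalently evaluating the antiderivative F(x) = 3*x^5/5 + x^4/4 - 2*x^3 - x^2 at the endpoints):
  F(1) − F(−1) = -43/20 − (13/20) = -14/5.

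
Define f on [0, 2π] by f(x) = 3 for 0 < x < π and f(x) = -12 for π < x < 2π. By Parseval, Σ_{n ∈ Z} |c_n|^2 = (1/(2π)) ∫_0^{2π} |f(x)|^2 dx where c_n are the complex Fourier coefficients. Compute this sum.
Σ |c_n|^2 = 153/2

Parseval equates the L^2 energy of f (normalised by 1/(2π)) with the ℓ^2 sum of its Fourier coefficients: (1/(2π)) ∫_0^{2π} |f|^2 = Σ |c_n|^2.
Compute the left side: (1/(2π)) [∫_0^π 3^2 dx + ∫_π^{2π} (-12)^2 dx] = (1/(2π)) · (9π + 144π) = (9 + 144)/2 = 153/2.
So Σ_{n ∈ Z} |c_n|^2 = 153/2.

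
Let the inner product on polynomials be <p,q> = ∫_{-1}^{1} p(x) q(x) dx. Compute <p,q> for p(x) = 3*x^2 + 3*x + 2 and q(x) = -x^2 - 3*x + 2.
<p,q> = 52/15

Expand the product: p(x)·q(x) = -3*x^4 - 12*x^3 - 5*x^2 + 4.
∫_{-1}^{1} of each monomial x^k gives [2/(k+1) if k even, 0 if k odd]. Integrating term-by-term (or equivalently evaluating the antiderivative F(x) = -3*x^5/5 - 3*x^4 - 5*x^3/3 + 4*x at the endpoints):
  F(1) − F(−1) = -19/15 − (-71/15) = 52/15.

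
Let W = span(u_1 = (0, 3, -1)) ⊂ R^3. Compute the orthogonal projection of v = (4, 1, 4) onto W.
proj_W(v) = (0, -3/10, 1/10)

Set up U = [u_1 | ... | u_1] ∈ R^(3×1). The projector onto W = col(U) is P = U (U^T U)^(-1) U^T.
Compute U^T U =
  [10],
and U^T v = (-1).
Solve U^T U · c = U^T v for the coefficients: c = (-1/10). The projection is proj_W(v) = U c.
Check: (v - proj_W(v)) · u_1 = 0  (should be 0).
Result: proj_W(v) = (0, -3/10, 1/10).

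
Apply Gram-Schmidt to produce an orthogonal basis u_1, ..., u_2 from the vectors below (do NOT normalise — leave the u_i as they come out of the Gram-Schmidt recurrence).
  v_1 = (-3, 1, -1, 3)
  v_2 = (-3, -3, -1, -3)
Orthogonal basis:
  u_1 = (-3, 1, -1, 3)
  u_2 = (-33/10, -29/10, -11/10, -27/10)

Apply the Gram-Schmidt recurrence
  u_1 = v_1
  u_i = v_i − Σ_{j<i} ((v_i · u_j) / (u_j · u_j)) · u_j.

Step by step this gives:
  u_1 = (-3, 1, -1, 3)
  u_2 = (-33/10, -29/10, -11/10, -27/10)

Orthogonality check:
  u_2 · u_1 = 0 (should be 0)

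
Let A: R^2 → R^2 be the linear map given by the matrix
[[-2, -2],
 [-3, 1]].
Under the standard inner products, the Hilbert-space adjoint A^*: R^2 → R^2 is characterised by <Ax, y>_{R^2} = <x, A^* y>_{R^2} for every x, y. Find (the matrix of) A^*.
A^* = A^T =
[[-2, -3],
 [-2, 1]]

For real matrices with standard dot products, the defining identity <Ax, y> = <x, A^* y> gives (Ax)^T y = x^T (A^*) y, i.e. x^T A^T y = x^T (A^*) y. Since this holds for all x, y, we must have A^* = A^T. Therefore
A^* =
[[-2, -3],
 [-2, 1]].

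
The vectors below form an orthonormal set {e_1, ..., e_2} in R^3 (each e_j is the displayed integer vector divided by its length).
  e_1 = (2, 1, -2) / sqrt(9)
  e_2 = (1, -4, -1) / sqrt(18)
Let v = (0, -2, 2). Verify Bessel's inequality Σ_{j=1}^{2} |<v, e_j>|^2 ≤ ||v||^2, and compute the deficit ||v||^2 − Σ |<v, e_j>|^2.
Σ |<v, e_j>|^2 = 6; ||v||^2 = 8; deficit = 2

Write each e_j = u_j / sqrt(<u_j, u_j>) where u_j is the displayed integer vector. Then <v, e_j> = <v, u_j> / sqrt(<u_j, u_j>), so |<v, e_j>|^2 = <v, u_j>^2 / <u_j, u_j>.
Coefficients: <v, e_1> = -6/sqrt(9), <v, e_2> = 6/sqrt(18).
Square and sum: Σ |<v, e_j>|^2 = 6.
Compute ||v||^2 = v·v = 8.
Deficit = 8 − 6 = 2 ≥ 0, confirming Bessel's inequality. (The deficit equals ||v − Σ <v,e_j> e_j||^2, the squared distance from v to span{e_j}.)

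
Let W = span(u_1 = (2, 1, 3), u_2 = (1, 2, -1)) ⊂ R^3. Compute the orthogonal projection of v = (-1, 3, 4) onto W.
proj_W(v) = (155/83, 79/83, 230/83)

Set up U = [u_1 | ... | u_2] ∈ R^(3×2). The projector onto W = col(U) is P = U (U^T U)^(-1) U^T.
Compute U^T U =
  [14, 1]
  [1, 6],
and U^T v = (13, 1).
Solve U^T U · c = U^T v for the coefficients: c = (77/83, 1/83). The projection is proj_W(v) = U c.
Check: (v - proj_W(v)) · u_1 = 0  (should be 0).
Check: (v - proj_W(v)) · u_2 = 0  (should be 0).
Result: proj_W(v) = (155/83, 79/83, 230/83).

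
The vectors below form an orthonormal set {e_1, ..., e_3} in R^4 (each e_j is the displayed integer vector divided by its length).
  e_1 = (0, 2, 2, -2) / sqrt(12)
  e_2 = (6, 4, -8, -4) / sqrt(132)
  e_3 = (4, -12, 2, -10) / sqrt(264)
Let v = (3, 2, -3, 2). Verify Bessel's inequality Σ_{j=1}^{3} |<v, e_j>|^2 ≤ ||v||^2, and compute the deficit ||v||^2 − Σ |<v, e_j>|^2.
Σ |<v, e_j>|^2 = 131/6; ||v||^2 = 26; deficit = 25/6

Write each e_j = u_j / sqrt(<u_j, u_j>) where u_j is the displayed integer vector. Then <v, e_j> = <v, u_j> / sqrt(<u_j, u_j>), so |<v, e_j>|^2 = <v, u_j>^2 / <u_j, u_j>.
Coefficients: <v, e_1> = -6/sqrt(12), <v, e_2> = 42/sqrt(132), <v, e_3> = -38/sqrt(264).
Square and sum: Σ |<v, e_j>|^2 = 131/6.
Compute ||v||^2 = v·v = 26.
Deficit = 26 − 131/6 = 25/6 ≥ 0, confirming Bessel's inequality. (The deficit equals ||v − Σ <v,e_j> e_j||^2, the squared distance from v to span{e_j}.)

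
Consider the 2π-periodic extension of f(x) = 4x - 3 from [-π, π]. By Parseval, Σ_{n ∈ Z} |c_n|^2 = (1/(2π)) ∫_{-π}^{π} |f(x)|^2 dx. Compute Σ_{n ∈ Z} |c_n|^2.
Σ |c_n|^2 = 16π^2/3 + 9

Expand and integrate term by term over [-π, π]:
  ∫ (4x)^2 dx = 16·(2π^3/3); ∫ 2·4·(-3)·x dx = 0 (odd integrand); ∫ (-3)^2 dx = 9·2π.
So (1/(2π)) ∫_{-π}^{π} (4x - 3)^2 dx = 16π^2/3 + 9 = 16π^2/3 + 9.
Parseval ⇒ Σ |c_n|^2 = 16π^2/3 + 9.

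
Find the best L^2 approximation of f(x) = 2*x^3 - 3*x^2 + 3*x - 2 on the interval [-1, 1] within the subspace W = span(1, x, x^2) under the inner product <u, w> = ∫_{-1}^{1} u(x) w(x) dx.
g(x) = -3*x^2 + 21*x/5 - 2

The best approximation g ∈ W is the orthogonal projection of f onto W. Writing g = a_0 + a_1 x + a_2 x^2, the coefficients solve the normal equations G · a = b where
  G_{ij} = <φ_i, φ_j> and b_i = <f, φ_i>, with φ_0 = 1, φ_1 = x, φ_2 = x^2.
G =
  [2, 0, 2/3]
  [0, 2/3, 0]
  [2/3, 0, 2/5],
b = (-6, 14/5, -38/15).
Solving gives a_0 = -2, a_1 = 21/5, a_2 = -3, so
  g(x) = -3*x^2 + 21*x/5 - 2.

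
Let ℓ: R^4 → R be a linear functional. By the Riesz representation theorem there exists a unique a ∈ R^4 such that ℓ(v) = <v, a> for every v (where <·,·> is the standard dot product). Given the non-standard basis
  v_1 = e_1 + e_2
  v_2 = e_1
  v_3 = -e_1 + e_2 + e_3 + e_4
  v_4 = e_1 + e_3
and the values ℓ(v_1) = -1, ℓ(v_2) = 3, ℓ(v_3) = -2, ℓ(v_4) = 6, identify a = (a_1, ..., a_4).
a = (3, -4, 3, 2)

Write a = (a_1, ..., a_4) in the standard basis. For each basis vector v_i, ℓ(v_i) = <v_i, a> is a linear equation in the a_j's. Collect the n equations into a matrix system V a = ℓ, where row i of V is v_i (expressed in the standard basis). Since V is invertible (lower-triangular with 1s on the diagonal, up to permutation), solve by back-substitution:
  V =
[[1, 1, 0, 0],
 [1, 0, 0, 0],
 [-1, 1, 1, 1],
 [1, 0, 1, 0]]
  V a = (-1, 3, -2, 6)
Solving gives a = (3, -4, 3, 2).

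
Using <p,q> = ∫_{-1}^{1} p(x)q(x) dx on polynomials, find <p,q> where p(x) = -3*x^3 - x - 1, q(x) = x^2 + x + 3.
<p,q> = -128/15

Expand the product: p(x)·q(x) = -3*x^5 - 3*x^4 - 10*x^3 - 2*x^2 - 4*x - 3.
∫_{-1}^{1} of each monomial x^k gives [2/(k+1) if k even, 0 if k odd]. Integrating term-by-term (or equivalently evaluating the antiderivative F(x) = -x^6/2 - 3*x^5/5 - 5*x^4/2 - 2*x^3/3 - 2*x^2 - 3*x at the endpoints):
  F(1) − F(−1) = -139/15 − (-11/15) = -128/15.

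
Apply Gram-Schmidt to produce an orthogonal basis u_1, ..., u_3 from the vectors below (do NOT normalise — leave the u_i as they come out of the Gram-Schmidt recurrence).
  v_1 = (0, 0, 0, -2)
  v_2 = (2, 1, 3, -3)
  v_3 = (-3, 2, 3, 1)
Orthogonal basis:
  u_1 = (0, 0, 0, -2)
  u_2 = (2, 1, 3, 0)
  u_3 = (-26/7, 23/14, 27/14, 0)

Apply the Gram-Schmidt recurrence
  u_1 = v_1
  u_i = v_i − Σ_{j<i} ((v_i · u_j) / (u_j · u_j)) · u_j.

Step by step this gives:
  u_1 = (0, 0, 0, -2)
  u_2 = (2, 1, 3, 0)
  u_3 = (-26/7, 23/14, 27/14, 0)

Orthogonality check:
  u_2 · u_1 = 0 (should be 0)
  u_3 · u_1 = 0 (should be 0)
  u_3 · u_2 = 0 (should be 0)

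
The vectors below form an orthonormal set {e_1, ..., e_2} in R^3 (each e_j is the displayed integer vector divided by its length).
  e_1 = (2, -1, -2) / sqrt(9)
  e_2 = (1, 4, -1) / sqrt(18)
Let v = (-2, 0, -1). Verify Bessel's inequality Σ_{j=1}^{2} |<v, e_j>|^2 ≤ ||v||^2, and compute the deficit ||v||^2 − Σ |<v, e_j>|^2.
Σ |<v, e_j>|^2 = 1/2; ||v||^2 = 5; deficit = 9/2

Write each e_j = u_j / sqrt(<u_j, u_j>) where u_j is the displayed integer vector. Then <v, e_j> = <v, u_j> / sqrt(<u_j, u_j>), so |<v, e_j>|^2 = <v, u_j>^2 / <u_j, u_j>.
Coefficients: <v, e_1> = -2/sqrt(9), <v, e_2> = -1/sqrt(18).
Square and sum: Σ |<v, e_j>|^2 = 1/2.
Compute ||v||^2 = v·v = 5.
Deficit = 5 − 1/2 = 9/2 ≥ 0, confirming Bessel's inequality. (The deficit equals ||v − Σ <v,e_j> e_j||^2, the squared distance from v to span{e_j}.)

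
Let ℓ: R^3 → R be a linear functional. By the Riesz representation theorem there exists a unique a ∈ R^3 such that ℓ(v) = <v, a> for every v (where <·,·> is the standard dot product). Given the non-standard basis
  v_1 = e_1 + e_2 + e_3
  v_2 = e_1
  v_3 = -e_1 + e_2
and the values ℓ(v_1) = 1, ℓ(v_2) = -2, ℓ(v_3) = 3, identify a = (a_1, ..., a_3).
a = (-2, 1, 2)

Write a = (a_1, ..., a_3) in the standard basis. For each basis vector v_i, ℓ(v_i) = <v_i, a> is a linear equation in the a_j's. Collect the n equations into a matrix system V a = ℓ, where row i of V is v_i (expressed in the standard basis). Since V is invertible (lower-triangular with 1s on the diagonal, up to permutation), solve by back-substitution:
  V =
[[1, 1, 1],
 [1, 0, 0],
 [-1, 1, 0]]
  V a = (1, -2, 3)
Solving gives a = (-2, 1, 2).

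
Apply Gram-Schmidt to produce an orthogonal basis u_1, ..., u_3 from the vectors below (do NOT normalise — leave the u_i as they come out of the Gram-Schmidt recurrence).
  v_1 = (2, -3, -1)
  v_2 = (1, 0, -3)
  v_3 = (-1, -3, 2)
Orthogonal basis:
  u_1 = (2, -3, -1)
  u_2 = (2/7, 15/14, -37/14)
  u_3 = (-162/115, -18/23, -54/115)

Apply the Gram-Schmidt recurrence
  u_1 = v_1
  u_i = v_i − Σ_{j<i} ((v_i · u_j) / (u_j · u_j)) · u_j.

Step by step this gives:
  u_1 = (2, -3, -1)
  u_2 = (2/7, 15/14, -37/14)
  u_3 = (-162/115, -18/23, -54/115)

Orthogonality check:
  u_2 · u_1 = 0 (should be 0)
  u_3 · u_1 = 0 (should be 0)
  u_3 · u_2 = 0 (should be 0)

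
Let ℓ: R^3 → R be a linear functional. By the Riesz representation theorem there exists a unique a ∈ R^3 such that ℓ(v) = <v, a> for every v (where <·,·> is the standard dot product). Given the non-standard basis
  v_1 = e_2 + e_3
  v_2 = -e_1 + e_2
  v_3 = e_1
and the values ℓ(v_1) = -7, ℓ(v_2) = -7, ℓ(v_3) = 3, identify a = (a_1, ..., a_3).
a = (3, -4, -3)

Write a = (a_1, ..., a_3) in the standard basis. For each basis vector v_i, ℓ(v_i) = <v_i, a> is a linear equation in the a_j's. Collect the n equations into a matrix system V a = ℓ, where row i of V is v_i (expressed in the standard basis). Since V is invertible (lower-triangular with 1s on the diagonal, up to permutation), solve by back-substitution:
  V =
[[0, 1, 1],
 [-1, 1, 0],
 [1, 0, 0]]
  V a = (-7, -7, 3)
Solving gives a = (3, -4, -3).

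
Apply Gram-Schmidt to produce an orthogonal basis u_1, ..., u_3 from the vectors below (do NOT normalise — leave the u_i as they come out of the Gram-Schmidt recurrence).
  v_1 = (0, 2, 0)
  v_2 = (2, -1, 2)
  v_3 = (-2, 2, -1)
Orthogonal basis:
  u_1 = (0, 2, 0)
  u_2 = (2, 0, 2)
  u_3 = (-1/2, 0, 1/2)

Apply the Gram-Schmidt recurrence
  u_1 = v_1
  u_i = v_i − Σ_{j<i} ((v_i · u_j) / (u_j · u_j)) · u_j.

Step by step this gives:
  u_1 = (0, 2, 0)
  u_2 = (2, 0, 2)
  u_3 = (-1/2, 0, 1/2)

Orthogonality check:
  u_2 · u_1 = 0 (should be 0)
  u_3 · u_1 = 0 (should be 0)
  u_3 · u_2 = 0 (should be 0)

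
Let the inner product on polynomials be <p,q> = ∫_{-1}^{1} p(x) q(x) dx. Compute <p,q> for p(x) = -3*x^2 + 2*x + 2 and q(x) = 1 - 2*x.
<p,q> = -2/3

Expand the product: p(x)·q(x) = 6*x^3 - 7*x^2 - 2*x + 2.
∫_{-1}^{1} of each monomial x^k gives [2/(k+1) if k even, 0 if k odd]. Integrating term-by-term (or equivalently evaluating the antiderivative F(x) = 3*x^4/2 - 7*x^3/3 - x^2 + 2*x at the endpoints):
  F(1) − F(−1) = 1/6 − (5/6) = -2/3.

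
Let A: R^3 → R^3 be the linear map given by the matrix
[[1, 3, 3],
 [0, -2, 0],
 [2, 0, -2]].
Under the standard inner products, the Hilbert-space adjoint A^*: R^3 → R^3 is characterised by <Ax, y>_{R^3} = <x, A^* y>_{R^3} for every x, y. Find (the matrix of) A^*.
A^* = A^T =
[[1, 0, 2],
 [3, -2, 0],
 [3, 0, -2]]

For real matrices with standard dot products, the defining identity <Ax, y> = <x, A^* y> gives (Ax)^T y = x^T (A^*) y, i.e. x^T A^T y = x^T (A^*) y. Since this holds for all x, y, we must have A^* = A^T. Therefore
A^* =
[[1, 0, 2],
 [3, -2, 0],
 [3, 0, -2]].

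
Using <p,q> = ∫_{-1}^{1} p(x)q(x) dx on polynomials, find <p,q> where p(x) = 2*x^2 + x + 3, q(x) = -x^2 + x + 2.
<p,q> = 188/15

Expand the product: p(x)·q(x) = -2*x^4 + x^3 + 2*x^2 + 5*x + 6.
∫_{-1}^{1} of each monomial x^k gives [2/(k+1) if k even, 0 if k odd]. Integrating term-by-term (or equivalently evaluating the antiderivative F(x) = -2*x^5/5 + x^4/4 + 2*x^3/3 + 5*x^2/2 + 6*x at the endpoints):
  F(1) − F(−1) = 541/60 − (-211/60) = 188/15.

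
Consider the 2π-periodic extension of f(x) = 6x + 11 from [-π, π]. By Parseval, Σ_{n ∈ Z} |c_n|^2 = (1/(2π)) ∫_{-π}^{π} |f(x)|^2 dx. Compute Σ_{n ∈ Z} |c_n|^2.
Σ |c_n|^2 = 12π^2 + 121

Expand and integrate term by term over [-π, π]:
  ∫ (6x)^2 dx = 36·(2π^3/3); ∫ 2·6·(11)·x dx = 0 (odd integrand); ∫ 11^2 dx = 121·2π.
So (1/(2π)) ∫_{-π}^{π} (6x + 11)^2 dx = 36π^2/3 + 121 = 12π^2 + 121.
Parseval ⇒ Σ |c_n|^2 = 12π^2 + 121.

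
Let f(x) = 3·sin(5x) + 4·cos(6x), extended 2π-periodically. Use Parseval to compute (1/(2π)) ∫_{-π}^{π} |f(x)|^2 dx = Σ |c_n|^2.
Σ |c_n|^2 = 25/2

Expand |f|^2 and use orthogonality of {sin(nx), cos(mx)} on [-π, π]:
  ∫_{-π}^{π} sin(nx)^2 dx = π, ∫ cos(mx)^2 dx = π, and cross terms integrate to 0.
So ∫_{-π}^{π} f(x)^2 dx = 3^2 · π + 4^2 · π = (9 + 16)π.
Divide by 2π: (9 + 16)/2 = 25/2.
By Parseval, this equals Σ |c_n|^2.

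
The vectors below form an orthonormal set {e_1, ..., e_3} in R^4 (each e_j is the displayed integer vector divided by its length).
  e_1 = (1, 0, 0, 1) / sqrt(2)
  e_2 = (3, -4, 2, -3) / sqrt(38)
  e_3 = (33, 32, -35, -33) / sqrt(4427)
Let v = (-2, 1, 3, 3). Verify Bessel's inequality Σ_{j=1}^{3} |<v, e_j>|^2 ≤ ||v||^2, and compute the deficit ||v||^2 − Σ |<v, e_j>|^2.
Σ |<v, e_j>|^2 = 4134/233; ||v||^2 = 23; deficit = 1225/233

Write each e_j = u_j / sqrt(<u_j, u_j>) where u_j is the displayed integer vector. Then <v, e_j> = <v, u_j> / sqrt(<u_j, u_j>), so |<v, e_j>|^2 = <v, u_j>^2 / <u_j, u_j>.
Coefficients: <v, e_1> = 1/sqrt(2), <v, e_2> = -13/sqrt(38), <v, e_3> = -238/sqrt(4427).
Square and sum: Σ |<v, e_j>|^2 = 4134/233.
Compute ||v||^2 = v·v = 23.
Deficit = 23 − 4134/233 = 1225/233 ≥ 0, confirming Bessel's inequality. (The deficit equals ||v − Σ <v,e_j> e_j||^2, the squared distance from v to span{e_j}.)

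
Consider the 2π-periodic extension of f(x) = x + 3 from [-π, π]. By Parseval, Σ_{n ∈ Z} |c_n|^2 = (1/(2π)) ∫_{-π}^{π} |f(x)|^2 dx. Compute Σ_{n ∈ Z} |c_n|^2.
Σ |c_n|^2 = π^2/3 + 9

Expand and integrate term by term over [-π, π]:
  ∫ (x)^2 dx = 1·(2π^3/3); ∫ 2·1·(3)·x dx = 0 (odd integrand); ∫ 3^2 dx = 9·2π.
So (1/(2π)) ∫_{-π}^{π} (x + 3)^2 dx = 1π^2/3 + 9 = π^2/3 + 9.
Parseval ⇒ Σ |c_n|^2 = π^2/3 + 9.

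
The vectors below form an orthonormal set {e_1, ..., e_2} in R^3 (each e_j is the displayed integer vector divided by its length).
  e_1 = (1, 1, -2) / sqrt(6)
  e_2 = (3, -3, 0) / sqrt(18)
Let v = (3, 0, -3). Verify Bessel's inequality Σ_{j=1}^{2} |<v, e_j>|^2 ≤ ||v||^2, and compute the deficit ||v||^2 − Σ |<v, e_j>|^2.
Σ |<v, e_j>|^2 = 18; ||v||^2 = 18; deficit = 0

Write each e_j = u_j / sqrt(<u_j, u_j>) where u_j is the displayed integer vector. Then <v, e_j> = <v, u_j> / sqrt(<u_j, u_j>), so |<v, e_j>|^2 = <v, u_j>^2 / <u_j, u_j>.
Coefficients: <v, e_1> = 9/sqrt(6), <v, e_2> = 9/sqrt(18).
Square and sum: Σ |<v, e_j>|^2 = 18.
Compute ||v||^2 = v·v = 18.
Deficit = 18 − 18 = 0 ≥ 0, confirming Bessel's inequality. (The deficit equals ||v − Σ <v,e_j> e_j||^2, the squared distance from v to span{e_j}.)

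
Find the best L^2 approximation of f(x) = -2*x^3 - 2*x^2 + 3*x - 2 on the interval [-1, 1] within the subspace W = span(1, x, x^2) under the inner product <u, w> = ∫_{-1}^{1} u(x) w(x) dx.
g(x) = -2*x^2 + 9*x/5 - 2

The best approximation g ∈ W is the orthogonal projection of f onto W. Writing g = a_0 + a_1 x + a_2 x^2, the coefficients solve the normal equations G · a = b where
  G_{ij} = <φ_i, φ_j> and b_i = <f, φ_i>, with φ_0 = 1, φ_1 = x, φ_2 = x^2.
G =
  [2, 0, 2/3]
  [0, 2/3, 0]
  [2/3, 0, 2/5],
b = (-16/3, 6/5, -32/15).
Solving gives a_0 = -2, a_1 = 9/5, a_2 = -2, so
  g(x) = -2*x^2 + 9*x/5 - 2.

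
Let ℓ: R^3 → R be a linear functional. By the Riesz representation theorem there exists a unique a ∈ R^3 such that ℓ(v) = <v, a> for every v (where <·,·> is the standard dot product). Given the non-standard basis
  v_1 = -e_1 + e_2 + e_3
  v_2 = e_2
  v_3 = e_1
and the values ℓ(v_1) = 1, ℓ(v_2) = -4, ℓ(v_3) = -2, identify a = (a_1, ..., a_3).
a = (-2, -4, 3)

Write a = (a_1, ..., a_3) in the standard basis. For each basis vector v_i, ℓ(v_i) = <v_i, a> is a linear equation in the a_j's. Collect the n equations into a matrix system V a = ℓ, where row i of V is v_i (expressed in the standard basis). Since V is invertible (lower-triangular with 1s on the diagonal, up to permutation), solve by back-substitution:
  V =
[[-1, 1, 1],
 [0, 1, 0],
 [1, 0, 0]]
  V a = (1, -4, -2)
Solving gives a = (-2, -4, 3).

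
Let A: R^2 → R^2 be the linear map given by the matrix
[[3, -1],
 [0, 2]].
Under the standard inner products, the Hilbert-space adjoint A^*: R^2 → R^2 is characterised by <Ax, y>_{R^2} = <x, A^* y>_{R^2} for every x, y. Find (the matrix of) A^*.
A^* = A^T =
[[3, 0],
 [-1, 2]]

For real matrices with standard dot products, the defining identity <Ax, y> = <x, A^* y> gives (Ax)^T y = x^T (A^*) y, i.e. x^T A^T y = x^T (A^*) y. Since this holds for all x, y, we must have A^* = A^T. Therefore
A^* =
[[3, 0],
 [-1, 2]].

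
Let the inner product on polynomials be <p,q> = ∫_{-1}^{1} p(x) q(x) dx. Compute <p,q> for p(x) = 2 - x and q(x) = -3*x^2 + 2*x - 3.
<p,q> = -52/3

Expand the product: p(x)·q(x) = 3*x^3 - 8*x^2 + 7*x - 6.
∫_{-1}^{1} of each monomial x^k gives [2/(k+1) if k even, 0 if k odd]. Integrating term-by-term (or equivalently evaluating the antiderivative F(x) = 3*x^4/4 - 8*x^3/3 + 7*x^2/2 - 6*x at the endpoints):
  F(1) − F(−1) = -53/12 − (155/12) = -52/3.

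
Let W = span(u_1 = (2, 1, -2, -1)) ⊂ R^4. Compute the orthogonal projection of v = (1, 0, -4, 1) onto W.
proj_W(v) = (9/5, 9/10, -9/5, -9/10)

Set up U = [u_1 | ... | u_1] ∈ R^(4×1). The projector onto W = col(U) is P = U (U^T U)^(-1) U^T.
Compute U^T U =
  [10],
and U^T v = (9).
Solve U^T U · c = U^T v for the coefficients: c = (9/10). The projection is proj_W(v) = U c.
Check: (v - proj_W(v)) · u_1 = 0  (should be 0).
Result: proj_W(v) = (9/5, 9/10, -9/5, -9/10).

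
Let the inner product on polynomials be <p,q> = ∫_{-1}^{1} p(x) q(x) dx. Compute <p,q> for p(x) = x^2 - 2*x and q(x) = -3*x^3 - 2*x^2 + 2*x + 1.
<p,q> = -2/5

Expand the product: p(x)·q(x) = -3*x^5 + 4*x^4 + 6*x^3 - 3*x^2 - 2*x.
∫_{-1}^{1} of each monomial x^k gives [2/(k+1) if k even, 0 if k odd]. Integrating term-by-term (or equivalently evaluating the antiderivative F(x) = -x^6/2 + 4*x^5/5 + 3*x^4/2 - x^3 - x^2 at the endpoints):
  F(1) − F(−1) = -1/5 − (1/5) = -2/5.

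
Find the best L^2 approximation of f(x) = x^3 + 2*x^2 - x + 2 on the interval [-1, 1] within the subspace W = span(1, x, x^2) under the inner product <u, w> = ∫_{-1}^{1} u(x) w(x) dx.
g(x) = 2*x^2 - 2*x/5 + 2

The best approximation g ∈ W is the orthogonal projection of f onto W. Writing g = a_0 + a_1 x + a_2 x^2, the coefficients solve the normal equations G · a = b where
  G_{ij} = <φ_i, φ_j> and b_i = <f, φ_i>, with φ_0 = 1, φ_1 = x, φ_2 = x^2.
G =
  [2, 0, 2/3]
  [0, 2/3, 0]
  [2/3, 0, 2/5],
b = (16/3, -4/15, 32/15).
Solving gives a_0 = 2, a_1 = -2/5, a_2 = 2, so
  g(x) = 2*x^2 - 2*x/5 + 2.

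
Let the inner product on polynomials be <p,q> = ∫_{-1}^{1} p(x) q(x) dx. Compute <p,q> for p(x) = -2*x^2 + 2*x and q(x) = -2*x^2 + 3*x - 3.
<p,q> = 48/5

Expand the product: p(x)·q(x) = 4*x^4 - 10*x^3 + 12*x^2 - 6*x.
∫_{-1}^{1} of each monomial x^k gives [2/(k+1) if k even, 0 if k odd]. Integrating term-by-term (or equivalently evaluating the antiderivative F(x) = 4*x^5/5 - 5*x^4/2 + 4*x^3 - 3*x^2 at the endpoints):
  F(1) − F(−1) = -7/10 − (-103/10) = 48/5.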